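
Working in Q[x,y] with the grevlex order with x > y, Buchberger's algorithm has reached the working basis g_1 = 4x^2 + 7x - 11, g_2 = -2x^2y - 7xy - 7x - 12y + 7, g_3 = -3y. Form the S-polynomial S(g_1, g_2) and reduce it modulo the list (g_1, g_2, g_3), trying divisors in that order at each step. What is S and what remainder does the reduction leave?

S(g_1, g_2) = -7/4xy - 7/2x - 35/4y + 7/2; remainder on division = -7/2x + 7/2.

lcm(LM(g_1), LM(g_2)) = x^2y.
S = (lcm/LT(g_1))·g_1 − (lcm/LT(g_2))·g_2 = -7/4xy - 7/2x - 35/4y + 7/2.
Reduce S modulo (g_1, g_2, g_3) in that order:
  leading term xy: subtract (7/12x)·g_3 from -7/4xy - 7/2x - 35/4y + 7/2 → -7/2x - 35/4y + 7/2
  leading term x: no divisor's leading term divides it; move -7/2x to the remainder.
  leading term y: subtract (35/12)·g_3 from -35/4y + 7/2 → 7/2
  leading term 1: no divisor's leading term divides it; move 7/2 to the remainder.
The remainder -7/2x + 7/2 is nonzero, so it would be added as the next basis element.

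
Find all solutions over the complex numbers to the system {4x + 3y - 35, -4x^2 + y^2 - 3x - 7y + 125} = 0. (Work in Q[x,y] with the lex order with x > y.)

{(5, 5), (-323/20, 166/5)}

Compute a lex Gröbner basis by Buchberger's algorithm.
f_1 = 4x + 3y - 35, LT = x.
f_2 = -4x^2 - 3x + y^2 - 7y + 125, LT = x^2.

S(f_1,f_2): lcm = x^2. S = 3/4xy - 19/2x + 1/4y^2 - 7/4y + 125/4.
  leading term xy: subtract (3/16y)·f_1 from 3/4xy - 19/2x + 1/4y^2 - 7/4y + 125/4 → -19/2x - 5/16y^2 + 77/16y + 125/4
  leading term x: subtract (-19/8)·f_1 from -19/2x - 5/16y^2 + 77/16y + 125/4 → -5/16y^2 + 191/16y - 415/8
  leading term y^2: no divisor's leading term divides it; move -5/16y^2 to the remainder.
  leading term y: no divisor's leading term divides it; move 191/16y to the remainder.
  leading term 1: no divisor's leading term divides it; move -415/8 to the remainder.
  remainder -5/16y^2 + 191/16y - 415/8 ≠ 0; add h_3 = -5/16y^2 + 191/16y - 415/8 to the basis.

The other S-polynomials (S(f_1,h_3), S(f_2,h_3)) all reduce to 0 modulo the current basis, so we have a Gröbner basis.
Inter-reduce: drop elements whose leading term is divisible by another's, tail-reduce, and make monic.
Reduced Gröbner basis: {x + 3/4y - 35/4, y^2 - 191/5y + 166}.

The lex basis is triangular: the last element involves only y. Solving y^2 - 191/5y + 166 = 0 gives y ∈ {5, 166/5}; substituting each value into the earlier elements determines the remaining variables.
  y = 5: the earlier basis element becomes x - 5 = 0, giving x = 5 — point (5, 5).
  y = 166/5: the earlier basis element becomes x + 323/20 = 0, giving x = -323/20 — point (-323/20, 166/5).
Check: every point annihilates each of the original generators.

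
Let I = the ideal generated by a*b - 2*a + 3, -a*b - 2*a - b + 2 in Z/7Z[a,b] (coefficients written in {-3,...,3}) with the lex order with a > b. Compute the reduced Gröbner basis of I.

Buchberger's algorithm terminates because the ascending chain of leading-term ideals stabilizes.

f_1 = a*b - 2*a + 3, LT = a*b.
f_2 = -a*b - 2*a - b + 2, LT = a*b.

S(f_1,f_2): lcm = a*b. S = 3*a - b - 2.
  leading term a: no divisor's leading term divides it; move 3*a to the remainder.
  leading term b: no divisor's leading term divides it; move -b to the remainder.
  leading term 1: no divisor's leading term divides it; move -2 to the remainder.
  remainder 3*a - b - 2 ≠ 0; add g_3 = 3*a - b - 2 to the basis.

S(f_1,g_3): lcm = a*b. S = -2*a - 2*b**2 + 3*b + 3.
  leading term a: subtract (-3)·g_3 from -2*a - 2*b**2 + 3*b + 3 → -2*b**2 - 3
  leading term b**2: no divisor's leading term divides it; move -2*b**2 to the remainder.
  leading term 1: no divisor's leading term divides it; move -3 to the remainder.
  remainder -2*b**2 - 3 ≠ 0; add g_4 = -2*b**2 - 3 to the basis.

S(f_2,g_3): lcm = a*b. S = 2*a - 2*b**2 - 3*b - 2.
  leading term a: subtract (3)·g_3 from 2*a - 2*b**2 - 3*b - 2 → -2*b**2 - 3
  leading term b**2: subtract (1)·g_4 from -2*b**2 - 3 → 0
  remainder 0.

S(f_1,g_4): lcm = a*b**2. S = -2*a*b + 2*a + 3*b.
  leading term a*b: subtract (-2)·f_1 from -2*a*b + 2*a + 3*b → -2*a + 3*b - 1
  leading term a: subtract (-3)·g_3 from -2*a + 3*b - 1 → 0
  remainder 0.

S(f_2,g_4): lcm = a*b**2. S = 2*a*b + 2*a + b**2 - 2*b.
  leading term a*b: subtract (2)·f_1 from 2*a*b + 2*a + b**2 - 2*b → -a + b**2 - 2*b + 1
  leading term a: subtract (2)·g_3 from -a + b**2 - 2*b + 1 → b**2 - 2
  leading term b**2: subtract (3)·g_4 from b**2 - 2 → 0
  remainder 0.

S(g_3,g_4): leading monomials are coprime, so the S-polynomial reduces to 0 (Buchberger's first criterion).
Every S-polynomial of the final basis reduces to 0, so we have a Gröbner basis.
Inter-reduce: drop elements whose leading term is divisible by another's, tail-reduce, and make monic.

G = {a + 2*b - 3, b**2 - 2}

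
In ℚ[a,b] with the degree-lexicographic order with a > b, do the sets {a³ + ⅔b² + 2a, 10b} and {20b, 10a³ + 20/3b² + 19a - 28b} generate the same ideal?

No, the ideals differ.

Since reduced Gröbner bases are canonical representatives of ideals under a given ordering, it suffices to compute and compare them.
Buchberger on the first generating set:
f_1 = a³ + ⅔b² + 2a, LT = a³.
f_2 = 10b, LT = b.

S(f_1,f_2): leading monomials are coprime, so the S-polynomial reduces to 0 (Buchberger's first criterion).
Every S-polynomial of the final basis reduces to 0, so we have a Gröbner basis.
Inter-reduce: drop elements whose leading term is divisible by another's, tail-reduce, and make monic.
Reduced Gröbner basis: {a³ + 2a, b}.

Buchberger on the second generating set:
h_1 = 20b, LT = b.
h_2 = 10a³ + 20/3b² + 19a - 28b, LT = a³.

S(h_1,h_2): leading monomials are coprime, so the S-polynomial reduces to 0 (Buchberger's first criterion).
Every S-polynomial of the final basis reduces to 0, so we have a Gröbner basis.
Inter-reduce: drop elements whose leading term is divisible by another's, tail-reduce, and make monic.
Reduced Gröbner basis: {a³ + 19/10a, b}.

Since the reduced bases disagree, the two ideals are not the same.
The choice of monomial ordering does not affect the verdict — as long as both bases are computed under the same ordering, their equality decides ideal equality.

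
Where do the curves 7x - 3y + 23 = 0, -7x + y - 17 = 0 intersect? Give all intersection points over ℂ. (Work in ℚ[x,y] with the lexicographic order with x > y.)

Compute a lex Gröbner basis by Buchberger's algorithm.
f_1 = 7x - 3y + 23, LT = x.
f_2 = -7x + y - 17, LT = x.

S(f_1,f_2): lcm = x. S = -2/7y + 6/7.
  leading term y: no divisor's leading term divides it; move -2/7y to the remainder.
  leading term 1: no divisor's leading term divides it; move 6/7 to the remainder.
  remainder -2/7y + 6/7 ≠ 0; add h_3 = -2/7y + 6/7 to the basis.

The other S-polynomials (S(f_1,h_3), S(f_2,h_3)) all reduce to 0 modulo the current basis, so we have a Gröbner basis.
Inter-reduce: drop elements whose leading term is divisible by another's, tail-reduce, and make monic.
Reduced Gröbner basis: {x + 2, y - 3}.

Since the basis is lex-ordered, y - 3 is univariate in y. Its roots are {3}. Back-substituting each root into the other basis elements fixes the other coordinates.
  y = 3: the earlier basis element becomes x + 2 = 0, giving x = -2 — point (-2, 3).

{(-2, 3)}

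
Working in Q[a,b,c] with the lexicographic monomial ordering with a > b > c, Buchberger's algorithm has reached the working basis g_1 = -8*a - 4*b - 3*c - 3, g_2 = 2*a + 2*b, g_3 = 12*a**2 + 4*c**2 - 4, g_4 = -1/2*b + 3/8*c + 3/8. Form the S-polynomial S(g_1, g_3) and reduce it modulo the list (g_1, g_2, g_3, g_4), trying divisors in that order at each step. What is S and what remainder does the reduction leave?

S(g_1, g_3) = 1/2*a*b + 3/8*a*c + 3/8*a - 1/3*c**2 + 1/3; remainder on division = -43/48*c**2 - 9/8*c - 11/48.

lcm(LM(g_1), LM(g_3)) = a**2.
S = (lcm/LT(g_1))·g_1 − (lcm/LT(g_3))·g_3 = 1/2*a*b + 3/8*a*c + 3/8*a - 1/3*c**2 + 1/3.
Reduce S modulo (g_1, g_2, g_3, g_4) in that order:
  leading term a*b: subtract (-1/16*b)·g_1 from 1/2*a*b + 3/8*a*c + 3/8*a - 1/3*c**2 + 1/3 → 3/8*a*c + 3/8*a - 1/4*b**2 - 3/16*b*c - 3/16*b - 1/3*c**2 + 1/3
  leading term a*c: subtract (-3/64*c)·g_1 from 3/8*a*c + 3/8*a - 1/4*b**2 - 3/16*b*c - 3/16*b - 1/3*c**2 + 1/3 → 3/8*a - 1/4*b**2 - 3/8*b*c - 3/16*b - 91/192*c**2 - 9/64*c + 1/3
  leading term a: subtract (-3/64)·g_1 from 3/8*a - 1/4*b**2 - 3/8*b*c - 3/16*b - 91/192*c**2 - 9/64*c + 1/3 → -1/4*b**2 - 3/8*b*c - 3/8*b - 91/192*c**2 - 9/32*c + 37/192
  leading term b**2: subtract (1/2*b)·g_4 from -1/4*b**2 - 3/8*b*c - 3/8*b - 91/192*c**2 - 9/32*c + 37/192 → -9/16*b*c - 9/16*b - 91/192*c**2 - 9/32*c + 37/192
  leading term b*c: subtract (9/8*c)·g_4 from -9/16*b*c - 9/16*b - 91/192*c**2 - 9/32*c + 37/192 → -9/16*b - 43/48*c**2 - 45/64*c + 37/192
  leading term b: subtract (9/8)·g_4 from -9/16*b - 43/48*c**2 - 45/64*c + 37/192 → -43/48*c**2 - 9/8*c - 11/48
  leading term c**2: no divisor's leading term divides it; move -43/48*c**2 to the remainder.
  leading term c: no divisor's leading term divides it; move -9/8*c to the remainder.
  leading term 1: no divisor's leading term divides it; move -11/48 to the remainder.
The remainder -43/48*c**2 - 9/8*c - 11/48 is nonzero, so it would be added as the next basis element.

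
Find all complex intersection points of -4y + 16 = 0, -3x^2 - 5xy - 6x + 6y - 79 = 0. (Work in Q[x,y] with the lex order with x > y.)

{(-5, 4), (-11/3, 4)}

Compute a lex Gröbner basis by Buchberger's algorithm.
f_1 = -4y + 16, LT = y.
f_2 = -3x^2 - 5xy - 6x + 6y - 79, LT = x^2.

The S-polynomials (S(f_1,f_2)) all reduce to 0 modulo the current basis, so we have a Gröbner basis.
Inter-reduce: drop elements whose leading term is divisible by another's, tail-reduce, and make monic.
Reduced Gröbner basis: {x^2 + 26/3x + 55/3, y - 4}.

From the last basis element, y - 4 = 0, so y takes values in {4}. Each choice, substituted upward through the basis, yields the corresponding point(s) of the solution set.
  y = 4: the earlier basis element becomes x^2 + 26/3x + 55/3 = 0, giving x = -5, -11/3 — points (-5, 4), (-11/3, 4).
This is the nonlinear analogue of row-reducing a linear system.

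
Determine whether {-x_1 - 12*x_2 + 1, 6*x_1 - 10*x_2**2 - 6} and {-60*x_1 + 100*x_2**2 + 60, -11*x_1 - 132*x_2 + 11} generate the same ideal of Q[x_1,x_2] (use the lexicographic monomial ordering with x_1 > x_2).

Two ideals are equal iff their reduced Gröbner bases coincide (the reduced basis is unique for a fixed ordering).
Buchberger on the first generating set:
f_1 = -x_1 - 12*x_2 + 1, LT = x_1.
f_2 = 6*x_1 - 10*x_2**2 - 6, LT = x_1.

S(f_1,f_2): lcm = x_1. S = 5/3*x_2**2 + 12*x_2.
  leading term x_2**2: no divisor's leading term divides it; move 5/3*x_2**2 to the remainder.
  leading term x_2: no divisor's leading term divides it; move 12*x_2 to the remainder.
  remainder 5/3*x_2**2 + 12*x_2 ≠ 0; add g_3 = 5/3*x_2**2 + 12*x_2 to the basis.

S(f_1,g_3): leading monomials are coprime, so the S-polynomial reduces to 0 (Buchberger's first criterion).
S(f_2,g_3): leading monomials are coprime, so the S-polynomial reduces to 0 (Buchberger's first criterion).
Every S-polynomial of the final basis reduces to 0, so we have a Gröbner basis.
Inter-reduce: drop elements whose leading term is divisible by another's, tail-reduce, and make monic.
Reduced Gröbner basis: {x_1 + 12*x_2 - 1, x_2**2 + 36/5*x_2}.

Buchberger on the second generating set:
h_1 = -60*x_1 + 100*x_2**2 + 60, LT = x_1.
h_2 = -11*x_1 - 132*x_2 + 11, LT = x_1.

S(h_1,h_2): lcm = x_1. S = -5/3*x_2**2 - 12*x_2.
  leading term x_2**2: no divisor's leading term divides it; move -5/3*x_2**2 to the remainder.
  leading term x_2: no divisor's leading term divides it; move -12*x_2 to the remainder.
  remainder -5/3*x_2**2 - 12*x_2 ≠ 0; add k_3 = -5/3*x_2**2 - 12*x_2 to the basis.

S(h_1,k_3): leading monomials are coprime, so the S-polynomial reduces to 0 (Buchberger's first criterion).
S(h_2,k_3): leading monomials are coprime, so the S-polynomial reduces to 0 (Buchberger's first criterion).
Every S-polynomial of the final basis reduces to 0, so we have a Gröbner basis.
Inter-reduce: drop elements whose leading term is divisible by another's, tail-reduce, and make monic.
Reduced Gröbner basis: {x_1 + 12*x_2 - 1, x_2**2 + 36/5*x_2}.

These coincide, so the ideals are equal.

Yes, the ideals are equal.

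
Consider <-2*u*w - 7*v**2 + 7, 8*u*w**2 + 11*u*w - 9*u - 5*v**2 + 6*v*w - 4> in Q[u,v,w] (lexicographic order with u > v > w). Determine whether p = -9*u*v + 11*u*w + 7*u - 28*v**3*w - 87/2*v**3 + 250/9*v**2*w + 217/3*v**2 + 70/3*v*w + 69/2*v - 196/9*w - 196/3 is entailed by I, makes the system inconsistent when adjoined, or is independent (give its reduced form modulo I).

-9*u*v + 11*u*w + 7*u - 28*v**3*w - 87/2*v**3 + 250/9*v**2*w + 217/3*v**2 + 70/3*v*w + 69/2*v - 196/9*w - 196/3 lies in I (it reduces to 0).

First compute the reduced Gröbner basis of I by Buchberger's algorithm.
f_1 = -2*u*w - 7*v**2 + 7, LT = u*w.
f_2 = 8*u*w**2 + 11*u*w - 9*u - 5*v**2 + 6*v*w - 4, LT = u*w**2.

S(f_1,f_2): lcm = u*w**2. S = -11/8*u*w + 9/8*u + 7/2*v**2*w + 5/8*v**2 - 3/4*v*w - 7/2*w + 1/2.
  leading term u*w: subtract (11/16)·f_1 from -11/8*u*w + 9/8*u + 7/2*v**2*w + 5/8*v**2 - 3/4*v*w - 7/2*w + 1/2 → 9/8*u + 7/2*v**2*w + 87/16*v**2 - 3/4*v*w - 7/2*w - 69/16
  leading term u: no divisor's leading term divides it; move 9/8*u to the remainder.
  leading term v**2*w: no divisor's leading term divides it; move 7/2*v**2*w to the remainder.
  leading term v**2: no divisor's leading term divides it; move 87/16*v**2 to the remainder.
  leading term v*w: no divisor's leading term divides it; move -3/4*v*w to the remainder.
  leading term w: no divisor's leading term divides it; move -7/2*w to the remainder.
  leading term 1: no divisor's leading term divides it; move -69/16 to the remainder.
  remainder 9/8*u + 7/2*v**2*w + 87/16*v**2 - 3/4*v*w - 7/2*w - 69/16 ≠ 0; add h_3 = 9/8*u + 7/2*v**2*w + 87/16*v**2 - 3/4*v*w - 7/2*w - 69/16 to the basis.

S(f_1,h_3): lcm = u*w. S = -28/9*v**2*w**2 - 29/6*v**2*w + 7/2*v**2 + 2/3*v*w**2 + 28/9*w**2 + 23/6*w - 7/2.
  leading term v**2*w**2: no divisor's leading term divides it; move -28/9*v**2*w**2 to the remainder.
  leading term v**2*w: no divisor's leading term divides it; move -29/6*v**2*w to the remainder.
  leading term v**2: no divisor's leading term divides it; move 7/2*v**2 to the remainder.
  leading term v*w**2: no divisor's leading term divides it; move 2/3*v*w**2 to the remainder.
  leading term w**2: no divisor's leading term divides it; move 28/9*w**2 to the remainder.
  leading term w: no divisor's leading term divides it; move 23/6*w to the remainder.
  leading term 1: no divisor's leading term divides it; move -7/2 to the remainder.
  remainder -28/9*v**2*w**2 - 29/6*v**2*w + 7/2*v**2 + 2/3*v*w**2 + 28/9*w**2 + 23/6*w - 7/2 ≠ 0; add h_4 = -28/9*v**2*w**2 - 29/6*v**2*w + 7/2*v**2 + 2/3*v*w**2 + 28/9*w**2 + 23/6*w - 7/2 to the basis.

The other S-polynomials (S(f_2,h_3), S(f_1,h_4), S(f_2,h_4), S(h_3,h_4)) all reduce to 0 modulo the current basis, so we have a Gröbner basis.
Inter-reduce: drop elements whose leading term is divisible by another's, tail-reduce, and make monic.
Reduced Gröbner basis: {u + 28/9*v**2*w + 29/6*v**2 - 2/3*v*w - 28/9*w - 23/6, v**2*w**2 + 87/56*v**2*w - 9/8*v**2 - 3/14*v*w**2 - w**2 - 69/56*w + 9/8}.
Label its elements g_1 = u + 28/9*v**2*w + 29/6*v**2 - 2/3*v*w - 28/9*w - 23/6, g_2 = v**2*w**2 + 87/56*v**2*w - 9/8*v**2 - 3/14*v*w**2 - w**2 - 69/56*w + 9/8.

Reduce p = -9*u*v + 11*u*w + 7*u - 28*v**3*w - 87/2*v**3 + 250/9*v**2*w + 217/3*v**2 + 70/3*v*w + 69/2*v - 196/9*w - 196/3 modulo G:
  leading term u*v: subtract (-9*v)·g_1 from -9*u*v + 11*u*w + 7*u - 28*v**3*w - 87/2*v**3 + 250/9*v**2*w + 217/3*v**2 + 70/3*v*w + 69/2*v - 196/9*w - 196/3 → 11*u*w + 7*u + 196/9*v**2*w + 217/3*v**2 - 14/3*v*w - 196/9*w - 196/3
  leading term u*w: subtract (11*w)·g_1 from 11*u*w + 7*u + 196/9*v**2*w + 217/3*v**2 - 14/3*v*w - 196/9*w - 196/3 → 7*u - 308/9*v**2*w**2 - 565/18*v**2*w + 217/3*v**2 + 22/3*v*w**2 - 14/3*v*w + 308/9*w**2 + 367/18*w - 196/3
  leading term u: subtract (7)·g_1 from 7*u - 308/9*v**2*w**2 - 565/18*v**2*w + 217/3*v**2 + 22/3*v*w**2 - 14/3*v*w + 308/9*w**2 + 367/18*w - 196/3 → -308/9*v**2*w**2 - 319/6*v**2*w + 77/2*v**2 + 22/3*v*w**2 + 308/9*w**2 + 253/6*w - 77/2
  leading term v**2*w**2: subtract (-308/9)·g_2 from -308/9*v**2*w**2 - 319/6*v**2*w + 77/2*v**2 + 22/3*v*w**2 + 308/9*w**2 + 253/6*w - 77/2 → 0
  normal form = 0.
Since the normal form is 0, p ∈ I.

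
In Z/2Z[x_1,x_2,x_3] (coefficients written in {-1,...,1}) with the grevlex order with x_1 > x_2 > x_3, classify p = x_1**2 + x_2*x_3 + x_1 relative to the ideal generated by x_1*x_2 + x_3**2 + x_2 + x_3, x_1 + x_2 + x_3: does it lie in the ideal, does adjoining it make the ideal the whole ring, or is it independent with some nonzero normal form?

First compute the reduced Gröbner basis of I by Buchberger's algorithm.
f_1 = x_1*x_2 + x_3**2 + x_2 + x_3, LT = x_1*x_2.
f_2 = x_1 + x_2 + x_3, LT = x_1.

S(f_1,f_2): lcm = x_1*x_2. S = x_2**2 + x_2*x_3 + x_3**2 + x_2 + x_3.
  leading term x_2**2: no divisor's leading term divides it; move x_2**2 to the remainder.
  leading term x_2*x_3: no divisor's leading term divides it; move x_2*x_3 to the remainder.
  leading term x_3**2: no divisor's leading term divides it; move x_3**2 to the remainder.
  leading term x_2: no divisor's leading term divides it; move x_2 to the remainder.
  leading term x_3: no divisor's leading term divides it; move x_3 to the remainder.
  remainder x_2**2 + x_2*x_3 + x_3**2 + x_2 + x_3 ≠ 0; add h_3 = x_2**2 + x_2*x_3 + x_3**2 + x_2 + x_3 to the basis.

The other S-polynomials (S(f_1,h_3), S(f_2,h_3)) all reduce to 0 modulo the current basis, so we have a Gröbner basis.
Inter-reduce: drop elements whose leading term is divisible by another's, tail-reduce, and make monic.
Reduced Gröbner basis: {x_2**2 + x_2*x_3 + x_3**2 + x_2 + x_3, x_1 + x_2 + x_3}.
Label its elements g_1 = x_2**2 + x_2*x_3 + x_3**2 + x_2 + x_3, g_2 = x_1 + x_2 + x_3.

Reduce p = x_1**2 + x_2*x_3 + x_1 modulo G:
  leading term x_1**2: subtract (x_1)·g_2 from x_1**2 + x_2*x_3 + x_1 → x_1*x_2 + x_1*x_3 + x_2*x_3 + x_1
  leading term x_1*x_2: subtract (x_2)·g_2 from x_1*x_2 + x_1*x_3 + x_2*x_3 + x_1 → x_2**2 + x_1*x_3 + x_1
  leading term x_2**2: subtract (1)·g_1 from x_2**2 + x_1*x_3 + x_1 → x_1*x_3 + x_2*x_3 + x_3**2 + x_1 + x_2 + x_3
  leading term x_1*x_3: subtract (x_3)·g_2 from x_1*x_3 + x_2*x_3 + x_3**2 + x_1 + x_2 + x_3 → x_1 + x_2 + x_3
  leading term x_1: subtract (1)·g_2 from x_1 + x_2 + x_3 → 0
  normal form = 0.
Since the normal form is 0, p ∈ I.

x_1**2 + x_2*x_3 + x_1 lies in I (it reduces to 0).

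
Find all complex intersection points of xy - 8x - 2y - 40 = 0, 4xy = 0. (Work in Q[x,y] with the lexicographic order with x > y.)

Compute a lex Gröbner basis by Buchberger's algorithm.
f_1 = xy - 8x - 2y - 40, LT = xy.
f_2 = 4xy, LT = xy.

S(f_1,f_2): lcm = xy. S = -8x - 2y - 40.
  leading term x: no divisor's leading term divides it; move -8x to the remainder.
  leading term y: no divisor's leading term divides it; move -2y to the remainder.
  leading term 1: no divisor's leading term divides it; move -40 to the remainder.
  remainder -8x - 2y - 40 ≠ 0; add h_3 = -8x - 2y - 40 to the basis.

S(f_1,h_3): lcm = xy. S = -8x - 1/4y^2 - 7y - 40.
  leading term x: subtract (1)·h_3 from -8x - 1/4y^2 - 7y - 40 → -1/4y^2 - 5y
  leading term y^2: no divisor's leading term divides it; move -1/4y^2 to the remainder.
  leading term y: no divisor's leading term divides it; move -5y to the remainder.
  remainder -1/4y^2 - 5y ≠ 0; add h_4 = -1/4y^2 - 5y to the basis.

The other S-polynomials (S(f_2,h_3), S(f_1,h_4), S(f_2,h_4), S(h_3,h_4)) all reduce to 0 modulo the current basis, so we have a Gröbner basis.
Inter-reduce: drop elements whose leading term is divisible by another's, tail-reduce, and make monic.
Reduced Gröbner basis: {x + 1/4y + 5, y^2 + 20y}.

The lex basis is triangular: the last element involves only y. Solving y^2 + 20y = 0 gives y ∈ {-20, 0}; substituting each value into the earlier elements determines the remaining variables.
  y = -20: the earlier basis element becomes x = 0, giving x = 0 — point (0, -20).
  y = 0: the earlier basis element becomes x + 5 = 0, giving x = -5 — point (-5, 0).

{(0, -20), (-5, 0)}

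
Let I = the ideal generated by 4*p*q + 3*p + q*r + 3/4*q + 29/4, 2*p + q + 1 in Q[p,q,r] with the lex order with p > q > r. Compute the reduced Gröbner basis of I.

This is the nonlinear analogue of row-reducing a linear system.

f_1 = 4*p*q + 3*p + q*r + 3/4*q + 29/4, LT = p*q.
f_2 = 2*p + q + 1, LT = p.

S(f_1,f_2): lcm = p*q. S = 3/4*p - 1/2*q**2 + 1/4*q*r - 5/16*q + 29/16.
  leading term p: subtract (3/8)·f_2 from 3/4*p - 1/2*q**2 + 1/4*q*r - 5/16*q + 29/16 → -1/2*q**2 + 1/4*q*r - 11/16*q + 23/16
  leading term q**2: no divisor's leading term divides it; move -1/2*q**2 to the remainder.
  leading term q*r: no divisor's leading term divides it; move 1/4*q*r to the remainder.
  leading term q: no divisor's leading term divides it; move -11/16*q to the remainder.
  leading term 1: no divisor's leading term divides it; move 23/16 to the remainder.
  remainder -1/2*q**2 + 1/4*q*r - 11/16*q + 23/16 ≠ 0; add g_3 = -1/2*q**2 + 1/4*q*r - 11/16*q + 23/16 to the basis.

The other S-polynomials (S(f_1,g_3), S(f_2,g_3)) all reduce to 0 modulo the current basis, so we have a Gröbner basis.
Inter-reduce: drop elements whose leading term is divisible by another's, tail-reduce, and make monic.

G = {p + 1/2*q + 1/2, q**2 - 1/2*q*r + 11/8*q - 23/8}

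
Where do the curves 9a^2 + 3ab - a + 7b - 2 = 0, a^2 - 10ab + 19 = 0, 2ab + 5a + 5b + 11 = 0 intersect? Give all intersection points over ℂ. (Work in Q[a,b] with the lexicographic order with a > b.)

Compute a lex Gröbner basis by Buchberger's algorithm.
f_1 = 9a^2 + 3ab - a + 7b - 2, LT = a^2.
f_2 = a^2 - 10ab + 19, LT = a^2.
f_3 = 2ab + 5a + 5b + 11, LT = ab.

S(f_1,f_2): lcm = a^2. S = 31/3ab - 1/9a + 7/9b - 173/9.
  leading term ab: subtract (31/6)·f_3 from 31/3ab - 1/9a + 7/9b - 173/9 → -467/18a - 451/18b - 1369/18
  leading term a: no divisor's leading term divides it; move -467/18a to the remainder.
  leading term b: no divisor's leading term divides it; move -451/18b to the remainder.
  leading term 1: no divisor's leading term divides it; move -1369/18 to the remainder.
  remainder -467/18a - 451/18b - 1369/18 ≠ 0; add h_4 = -467/18a - 451/18b - 1369/18 to the basis.

S(f_1,f_3): lcm = a^2b. S = -5/2a^2 + 1/3ab^2 - 47/18ab - 11/2a + 7/9b^2 - 2/9b.
  leading term a^2: subtract (-5/18)·f_1 from -5/2a^2 + 1/3ab^2 - 47/18ab - 11/2a + 7/9b^2 - 2/9b → 1/3ab^2 - 16/9ab - 52/9a + 7/9b^2 + 31/18b - 5/9
  leading term ab^2: subtract (1/6b)·f_3 from 1/3ab^2 - 16/9ab - 52/9a + 7/9b^2 + 31/18b - 5/9 → -47/18ab - 52/9a - 1/18b^2 - 1/9b - 5/9
  leading term ab: subtract (-47/36)·f_3 from -47/18ab - 52/9a - 1/18b^2 - 1/9b - 5/9 → 3/4a - 1/18b^2 + 77/12b + 497/36
  leading term a: subtract (-27/934)·h_4 from 3/4a - 1/18b^2 + 77/12b + 497/36 → -1/18b^2 + 7975/1401b + 48784/4203
  leading term b^2: no divisor's leading term divides it; move -1/18b^2 to the remainder.
  leading term b: no divisor's leading term divides it; move 7975/1401b to the remainder.
  leading term 1: no divisor's leading term divides it; move 48784/4203 to the remainder.
  remainder -1/18b^2 + 7975/1401b + 48784/4203 ≠ 0; add h_5 = -1/18b^2 + 7975/1401b + 48784/4203 to the basis.

S(f_2,f_3): lcm = a^2b. S = -5/2a^2 - 10ab^2 - 5/2ab - 11/2a + 19b.
  leading term a^2: subtract (-5/18)·f_1 from -5/2a^2 - 10ab^2 - 5/2ab - 11/2a + 19b → -10ab^2 - 5/3ab - 52/9a + 377/18b - 5/9
  leading term ab^2: subtract (-5b)·f_3 from -10ab^2 - 5/3ab - 52/9a + 377/18b - 5/9 → 70/3ab - 52/9a + 25b^2 + 1367/18b - 5/9
  leading term ab: subtract (35/3)·f_3 from 70/3ab - 52/9a + 25b^2 + 1367/18b - 5/9 → -577/9a + 25b^2 + 317/18b - 1160/9
  leading term a: subtract (1154/467)·h_4 from -577/9a + 25b^2 + 317/18b - 1160/9 → 25b^2 + 74277/934b + 27577/467
  leading term b^2: subtract (-450)·h_5 from 25b^2 + 74277/934b + 27577/467 → 2466777/934b + 2466777/467
  leading term b: no divisor's leading term divides it; move 2466777/934b to the remainder.
  leading term 1: no divisor's leading term divides it; move 2466777/467 to the remainder.
  remainder 2466777/934b + 2466777/467 ≠ 0; add h_6 = 2466777/934b + 2466777/467 to the basis.

S(f_1,h_4): lcm = a^2. S = -886/1401ab - 12788/4203a + 7/9b - 2/9.
  leading term ab: subtract (-443/1401)·f_3 from -886/1401ab - 12788/4203a + 7/9b - 2/9 → -6143/4203a + 9914/4203b + 13685/4203
  leading term a: subtract (12286/218089)·h_4 from -6143/4203a + 9914/4203b + 13685/4203 → 822259/218089b + 1644518/218089
  leading term b: subtract (2/1401)·h_6 from 822259/218089b + 1644518/218089 → 0
  remainder 0.

S(f_2,h_4): lcm = a^2. S = -5121/467ab - 1369/467a + 19.
  leading term ab: subtract (-5121/934)·f_3 from -5121/467ab - 1369/467a + 19 → 22867/934a + 25605/934b + 74077/934
  leading term a: subtract (-205803/218089)·h_4 from 22867/934a + 25605/934b + 74077/934 → 822259/218089b + 1644518/218089
  leading term b: subtract (2/1401)·h_6 from 822259/218089b + 1644518/218089 → 0
  remainder 0.

S(f_3,h_4): lcm = ab. S = 5/2a - 451/467b^2 - 403/934b + 11/2.
  leading term a: subtract (-45/467)·h_4 from 5/2a - 451/467b^2 - 403/934b + 11/2 → -451/467b^2 - 1329/467b - 854/467
  leading term b^2: subtract (8118/467)·h_5 from -451/467b^2 - 1329/467b - 854/467 → -22200993/218089b - 44401986/218089
  leading term b: subtract (-18/467)·h_6 from -22200993/218089b - 44401986/218089 → 0
  remainder 0.

S(f_1,h_5): leading monomials are coprime, so the S-polynomial reduces to 0 (Buchberger's first criterion).
S(f_2,h_5): leading monomials are coprime, so the S-polynomial reduces to 0 (Buchberger's first criterion).
S(f_3,h_5): lcm = ab^2. S = 98035/934ab + 97568/467a + 5/2b^2 + 11/2b.
  leading term ab: subtract (98035/1868)·f_3 from 98035/934ab + 97568/467a + 5/2b^2 + 11/2b → -99903/1868a + 5/2b^2 - 479901/1868b - 1078385/1868
  leading term a: subtract (899127/436178)·h_4 from -99903/1868a + 5/2b^2 - 479901/1868b - 1078385/1868 → 5/2b^2 - 89528757/436178b - 91709647/218089
  leading term b^2: subtract (-45)·h_5 from 5/2b^2 - 89528757/436178b - 91709647/218089 → 22200993/436178b + 22200993/218089
  leading term b: subtract (9/467)·h_6 from 22200993/436178b + 22200993/218089 → 0
  remainder 0.

S(h_4,h_5): leading monomials are coprime, so the S-polynomial reduces to 0 (Buchberger's first criterion).
S(f_1,h_6): leading monomials are coprime, so the S-polynomial reduces to 0 (Buchberger's first criterion).
S(f_2,h_6): leading monomials are coprime, so the S-polynomial reduces to 0 (Buchberger's first criterion).
S(f_3,h_6): lcm = ab. S = 1/2a + 5/2b + 11/2.
  leading term a: subtract (-9/467)·h_4 from 1/2a + 5/2b + 11/2 → 942/467b + 1884/467
  leading term b: subtract (628/822259)·h_6 from 942/467b + 1884/467 → 0
  remainder 0.

S(h_4,h_6): leading monomials are coprime, so the S-polynomial reduces to 0 (Buchberger's first criterion).
S(h_5,h_6): lcm = b^2. S = -48784/467b - 97568/467.
  leading term b: subtract (-97568/2466777)·h_6 from -48784/467b - 97568/467 → 0
  remainder 0.

Every S-polynomial of the final basis reduces to 0, so we have a Gröbner basis.
Inter-reduce: drop elements whose leading term is divisible by another's, tail-reduce, and make monic.
Reduced Gröbner basis: {a + 1, b + 2}.

A lex Gröbner basis eliminates variables successively. Here b + 2 depends only on b, with roots {-2}; lifting each root through the earlier basis elements recovers the full solutions.
  b = -2: the earlier basis element becomes a + 1 = 0, giving a = -1 — point (-1, -2).

{(-1, -2)}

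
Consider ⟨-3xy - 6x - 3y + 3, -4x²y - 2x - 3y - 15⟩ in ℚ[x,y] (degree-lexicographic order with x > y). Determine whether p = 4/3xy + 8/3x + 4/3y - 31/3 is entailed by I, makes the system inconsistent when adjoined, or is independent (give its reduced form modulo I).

First compute the reduced Gröbner basis of I by Buchberger's algorithm.
f_1 = -3xy - 6x - 3y + 3, LT = xy.
f_2 = -4x²y - 2x - 3y - 15, LT = x²y.

S(f_1,f_2): lcm = x²y. S = 2x² + xy - 3/2x - ¾y - 15/4.
  leading term x²: no divisor's leading term divides it; move 2x² to the remainder.
  leading term xy: subtract (-⅓)·f_1 from xy - 3/2x - ¾y - 15/4 → -7/2x - 7/4y - 11/4
  leading term x: no divisor's leading term divides it; move -7/2x to the remainder.
  leading term y: no divisor's leading term divides it; move -7/4y to the remainder.
  leading term 1: no divisor's leading term divides it; move -11/4 to the remainder.
  remainder 2x² - 7/2x - 7/4y - 11/4 ≠ 0; add h_3 = 2x² - 7/2x - 7/4y - 11/4 to the basis.

S(f_1,h_3): lcm = x²y. S = 2x² + 11/4xy + ⅞y² - x + 11/8y.
  leading term x²: subtract (1)·h_3 from 2x² + 11/4xy + ⅞y² - x + 11/8y → 11/4xy + ⅞y² + 5/2x + 25/8y + 11/4
  leading term xy: subtract (-11/12)·f_1 from 11/4xy + ⅞y² + 5/2x + 25/8y + 11/4 → ⅞y² - 3x + ⅜y + 11/2
  leading term y²: no divisor's leading term divides it; move ⅞y² to the remainder.
  leading term x: no divisor's leading term divides it; move -3x to the remainder.
  leading term y: no divisor's leading term divides it; move ⅜y to the remainder.
  leading term 1: no divisor's leading term divides it; move 11/2 to the remainder.
  remainder ⅞y² - 3x + ⅜y + 11/2 ≠ 0; add h_4 = ⅞y² - 3x + ⅜y + 11/2 to the basis.

S(f_2,h_3): lcm = x²y. S = 7/4xy + ⅞y² + ½x + 17/8y + 15/4.
  leading term xy: subtract (-7/12)·f_1 from 7/4xy + ⅞y² + ½x + 17/8y + 15/4 → ⅞y² - 3x + ⅜y + 11/2
  leading term y²: subtract (1)·h_4 from ⅞y² - 3x + ⅜y + 11/2 → 0
  remainder 0.

S(f_1,h_4): lcm = xy². S = 24/7x² + 11/7xy + y² - 44/7x - y.
  leading term x²: subtract (12/7)·h_3 from 24/7x² + 11/7xy + y² - 44/7x - y → 11/7xy + y² - 2/7x + 2y + 33/7
  leading term xy: subtract (-11/21)·f_1 from 11/7xy + y² - 2/7x + 2y + 33/7 → y² - 24/7x + 3/7y + 44/7
  leading term y²: subtract (8/7)·h_4 from y² - 24/7x + 3/7y + 44/7 → 0
  remainder 0.

S(f_2,h_4): lcm = x²y². S = 24/7x³ - 3/7x²y - 44/7x² + ½xy + ¾y² + 15/4y.
  leading term x³: subtract (12/7x)·h_3 from 24/7x³ - 3/7x²y - 44/7x² + ½xy + ¾y² + 15/4y → -3/7x²y - 2/7x² + 7/2xy + ¾y² + 33/7x + 15/4y
  leading term x²y: subtract (1/7x)·f_1 from -3/7x²y - 2/7x² + 7/2xy + ¾y² + 33/7x + 15/4y → 4/7x² + 55/14xy + ¾y² + 30/7x + 15/4y
  leading term x²: subtract (2/7)·h_3 from 4/7x² + 55/14xy + ¾y² + 30/7x + 15/4y → 55/14xy + ¾y² + 37/7x + 17/4y + 11/14
  leading term xy: subtract (-55/42)·f_1 from 55/14xy + ¾y² + 37/7x + 17/4y + 11/14 → ¾y² - 18/7x + 9/28y + 33/7
  leading term y²: subtract (6/7)·h_4 from ¾y² - 18/7x + 9/28y + 33/7 → 0
  remainder 0.

S(h_3,h_4): leading monomials are coprime, so the S-polynomial reduces to 0 (Buchberger's first criterion).
Every S-polynomial of the final basis reduces to 0, so we have a Gröbner basis.
Inter-reduce: drop elements whose leading term is divisible by another's, tail-reduce, and make monic.
Reduced Gröbner basis: {x² - 7/4x - ⅞y - 11/8, xy + 2x + y - 1, y² - 24/7x + 3/7y + 44/7}.
Label its elements g_1 = x² - 7/4x - ⅞y - 11/8, g_2 = xy + 2x + y - 1, g_3 = y² - 24/7x + 3/7y + 44/7.

Reduce p = 4/3xy + 8/3x + 4/3y - 31/3 modulo G:
  leading term xy: subtract (4/3)·g_2 from 4/3xy + 8/3x + 4/3y - 31/3 → -9
  leading term 1: no divisor's leading term divides it; move -9 to the remainder.
  normal form = -9.
The normal form is nonzero, so p ∉ I. Since p minus its normal form lies in I, I + (p) = I + (r) where r = -9; decide whether this ideal is the whole ring.
Here r = -9 is a nonzero constant, hence a unit: 1 ∈ I + (p), the Gröbner basis of I + (p) is {1}, and the enlarged system has no common solution — adjoining p is inconsistent.

Ideal membership is decidable via reduction modulo a Gröbner basis.

Adjoining 4/3xy + 8/3x + 4/3y - 31/3 makes the ideal the whole ring: the system is inconsistent.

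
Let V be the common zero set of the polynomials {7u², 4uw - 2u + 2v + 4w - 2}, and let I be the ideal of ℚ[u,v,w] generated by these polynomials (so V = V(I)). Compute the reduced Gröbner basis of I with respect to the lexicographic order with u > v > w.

f_1 = 7u², LT = u².
f_2 = 4uw - 2u + 2v + 4w - 2, LT = uw.

S(f_1,f_2): lcm = u²w. S = ½u² - ½uv - uw + ½u.
  leading term u²: subtract (1/14)·f_1 from ½u² - ½uv - uw + ½u → -½uv - uw + ½u
  leading term uv: no divisor's leading term divides it; move -½uv to the remainder.
  leading term uw: subtract (-¼)·f_2 from -uw + ½u → ½v + w - ½
  leading term v: no divisor's leading term divides it; move ½v to the remainder.
  leading term w: no divisor's leading term divides it; move w to the remainder.
  leading term 1: no divisor's leading term divides it; move -½ to the remainder.
  remainder -½uv + ½v + w - ½ ≠ 0; add g_3 = -½uv + ½v + w - ½ to the basis.

S(f_2,g_3): lcm = uvw. S = -½uv + ½v² + 2vw - ½v + 2w² - w.
  leading term uv: subtract (1)·g_3 from -½uv + ½v² + 2vw - ½v + 2w² - w → ½v² + 2vw - v + 2w² - 2w + ½
  leading term v²: no divisor's leading term divides it; move ½v² to the remainder.
  leading term vw: no divisor's leading term divides it; move 2vw to the remainder.
  leading term v: no divisor's leading term divides it; move -v to the remainder.
  leading term w²: no divisor's leading term divides it; move 2w² to the remainder.
  leading term w: no divisor's leading term divides it; move -2w to the remainder.
  leading term 1: no divisor's leading term divides it; move ½ to the remainder.
  remainder ½v² + 2vw - v + 2w² - 2w + ½ ≠ 0; add g_4 = ½v² + 2vw - v + 2w² - 2w + ½ to the basis.

The other S-polynomials (S(f_1,g_3), S(f_1,g_4), S(f_2,g_4), S(g_3,g_4)) all reduce to 0 modulo the current basis, so we have a Gröbner basis.

G = {u², uv - v - 2w + 1, uw - ½u + ½v + w - ½, v² + 4vw - 2v + 4w² - 4w + 1}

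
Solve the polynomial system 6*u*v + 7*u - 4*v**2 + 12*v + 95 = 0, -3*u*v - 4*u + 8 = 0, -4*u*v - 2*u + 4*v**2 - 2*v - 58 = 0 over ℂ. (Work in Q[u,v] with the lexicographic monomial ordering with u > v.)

{(-1, -4)}

Compute a lex Gröbner basis by Buchberger's algorithm.
f_1 = 6*u*v + 7*u - 4*v**2 + 12*v + 95, LT = u*v.
f_2 = -3*u*v - 4*u + 8, LT = u*v.
f_3 = -4*u*v - 2*u + 4*v**2 - 2*v - 58, LT = u*v.

S(f_1,f_2): lcm = u*v. S = -1/6*u - 2/3*v**2 + 2*v + 37/2.
  reduce S modulo (f_1, f_2, f_3):
  remainder -1/6*u - 2/3*v**2 + 2*v + 37/2 ≠ 0; add h_4 = -1/6*u - 2/3*v**2 + 2*v + 37/2 to the basis.

S(f_1,f_3): lcm = u*v. S = 2/3*u + 1/3*v**2 + 3/2*v + 4/3.
  reduce S modulo (f_1, f_2, f_3, h_4):
  remainder -7/3*v**2 + 19/2*v + 226/3 ≠ 0; add h_5 = -7/3*v**2 + 19/2*v + 226/3 to the basis.

S(f_1,h_4): lcm = u*v. S = 7/6*u - 4*v**3 + 34/3*v**2 + 113*v + 95/6.
  reduce S modulo (f_1, f_2, f_3, h_4, h_5):
  remainder -2024/49*v - 8096/49 ≠ 0; add h_6 = -2024/49*v - 8096/49 to the basis.

The other S-polynomials (S(f_2,f_3), S(f_2,h_4), S(f_3,h_4), S(f_1,h_5), S(f_2,h_5), S(f_3,h_5), S(h_4,h_5), S(f_1,h_6), S(f_2,h_6), S(f_3,h_6), S(h_4,h_6), S(h_5,h_6)) all reduce to 0 modulo the current basis, so we have a Gröbner basis.
Inter-reduce: drop elements whose leading term is divisible by another's, tail-reduce, and make monic.
Reduced Gröbner basis: {u + 1, v + 4}.

A lex Gröbner basis eliminates variables successively. Here v + 4 depends only on v, with roots {-4}; lifting each root through the earlier basis elements recovers the full solutions.
  v = -4: the earlier basis element becomes u + 1 = 0, giving u = -1 — point (-1, -4).
This is the nonlinear analogue of row-reducing a linear system.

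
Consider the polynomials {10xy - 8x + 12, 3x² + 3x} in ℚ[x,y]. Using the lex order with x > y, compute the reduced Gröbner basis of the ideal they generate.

f_1 = 10xy - 8x + 12, LT = xy.
f_2 = 3x² + 3x, LT = x².

S(f_1,f_2): lcm = x²y. S = -⅘x² - xy + 6/5x.
  reduce S modulo (f_1, f_2):
  remainder 6/5x + 6/5 ≠ 0; add g_3 = 6/5x + 6/5 to the basis.

S(f_1,g_3): lcm = xy. S = -⅘x - y + 6/5.
  reduce S modulo (f_1, f_2, g_3):
  remainder -y + 2 ≠ 0; add g_4 = -y + 2 to the basis.

The other S-polynomials (S(f_2,g_3), S(f_1,g_4), S(f_2,g_4), S(g_3,g_4)) all reduce to 0 modulo the current basis, so we have a Gröbner basis.
Inter-reduce: drop elements whose leading term is divisible by another's, tail-reduce, and make monic.

G = {x + 1, y - 2}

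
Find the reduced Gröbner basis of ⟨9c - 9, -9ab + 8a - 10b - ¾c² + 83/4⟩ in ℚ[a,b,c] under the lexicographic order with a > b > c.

G = {ab - 8/9a + 10/9b - 20/9, c - 1}

f_1 = 9c - 9, LT = c.
f_2 = -9ab + 8a - 10b - ¾c² + 83/4, LT = ab.

The S-polynomials (S(f_1,f_2)) all reduce to 0 modulo the current basis, so we have a Gröbner basis.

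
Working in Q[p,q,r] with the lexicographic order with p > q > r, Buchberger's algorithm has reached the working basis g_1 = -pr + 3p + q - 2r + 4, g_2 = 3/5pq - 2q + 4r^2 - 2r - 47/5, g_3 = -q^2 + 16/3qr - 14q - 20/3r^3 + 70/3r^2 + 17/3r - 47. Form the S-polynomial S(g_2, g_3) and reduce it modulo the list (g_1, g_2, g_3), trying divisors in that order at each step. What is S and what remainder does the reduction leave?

S(g_2, g_3) = 16/3pqr - 14pq - 20/3pr^3 + 70/3pr^2 + 17/3pr - 47p - 10/3q^2 + 20/3qr^2 - 10/3qr - 47/3q; remainder on division = 0.

lcm(LM(g_2), LM(g_3)) = pq^2.
S = (lcm/LT(g_2))·g_2 − (lcm/LT(g_3))·g_3 = 16/3pqr - 14pq - 20/3pr^3 + 70/3pr^2 + 17/3pr - 47p - 10/3q^2 + 20/3qr^2 - 10/3qr - 47/3q.
Reduce S modulo (g_1, g_2, g_3) in that order:
  leading term pqr: subtract (-16/3q)·g_1 from 16/3pqr - 14pq - 20/3pr^3 + 70/3pr^2 + 17/3pr - 47p - 10/3q^2 + 20/3qr^2 - 10/3qr - 47/3q → 2pq - 20/3pr^3 + 70/3pr^2 + 17/3pr - 47p + 2q^2 + 20/3qr^2 - 14qr + 17/3q
  leading term pq: subtract (10/3)·g_2 from 2pq - 20/3pr^3 + 70/3pr^2 + 17/3pr - 47p + 2q^2 + 20/3qr^2 - 14qr + 17/3q → -20/3pr^3 + 70/3pr^2 + 17/3pr - 47p + 2q^2 + 20/3qr^2 - 14qr + 37/3q - 40/3r^2 + 20/3r + 94/3
  leading term pr^3: subtract (20/3r^2)·g_1 from -20/3pr^3 + 70/3pr^2 + 17/3pr - 47p + 2q^2 + 20/3qr^2 - 14qr + 37/3q - 40/3r^2 + 20/3r + 94/3 → 10/3pr^2 + 17/3pr - 47p + 2q^2 - 14qr + 37/3q + 40/3r^3 - 40r^2 + 20/3r + 94/3
  leading term pr^2: subtract (-10/3r)·g_1 from 10/3pr^2 + 17/3pr - 47p + 2q^2 - 14qr + 37/3q + 40/3r^3 - 40r^2 + 20/3r + 94/3 → 47/3pr - 47p + 2q^2 - 32/3qr + 37/3q + 40/3r^3 - 140/3r^2 + 20r + 94/3
  leading term pr: subtract (-47/3)·g_1 from 47/3pr - 47p + 2q^2 - 32/3qr + 37/3q + 40/3r^3 - 140/3r^2 + 20r + 94/3 → 2q^2 - 32/3qr + 28q + 40/3r^3 - 140/3r^2 - 34/3r + 94
  leading term q^2: subtract (-2)·g_3 from 2q^2 - 32/3qr + 28q + 40/3r^3 - 140/3r^2 - 34/3r + 94 → 0
The remainder is 0, so this S-polynomial contributes no new basis element.
This is the inner loop of Buchberger's algorithm — each nonzero remainder becomes a new basis element.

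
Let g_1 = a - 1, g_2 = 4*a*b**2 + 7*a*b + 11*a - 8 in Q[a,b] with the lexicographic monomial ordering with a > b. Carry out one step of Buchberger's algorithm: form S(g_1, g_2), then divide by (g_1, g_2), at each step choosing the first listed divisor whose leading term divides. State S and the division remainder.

lcm(LM(g_1), LM(g_2)) = a*b**2.
S = (lcm/LT(g_1))·g_1 − (lcm/LT(g_2))·g_2 = -7/4*a*b - 11/4*a - b**2 + 2.
Reduce S modulo (g_1, g_2) in that order:
  leading term a*b: subtract (-7/4*b)·g_1 from -7/4*a*b - 11/4*a - b**2 + 2 → -11/4*a - b**2 - 7/4*b + 2
  leading term a: subtract (-11/4)·g_1 from -11/4*a - b**2 - 7/4*b + 2 → -b**2 - 7/4*b - 3/4
  leading term b**2: no divisor's leading term divides it; move -b**2 to the remainder.
  leading term b: no divisor's leading term divides it; move -7/4*b to the remainder.
  leading term 1: no divisor's leading term divides it; move -3/4 to the remainder.
The remainder -b**2 - 7/4*b - 3/4 is nonzero, so it would be added as the next basis element.
This is the inner loop of Buchberger's algorithm — each nonzero remainder becomes a new basis element.

S(g_1, g_2) = -7/4*a*b - 11/4*a - b**2 + 2; remainder on division = -b**2 - 7/4*b - 3/4.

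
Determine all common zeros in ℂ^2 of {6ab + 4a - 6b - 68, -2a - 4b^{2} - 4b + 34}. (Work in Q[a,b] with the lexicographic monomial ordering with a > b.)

Compute a lex Gröbner basis by Buchberger's algorithm.
f_1 = 6ab + 4a - 6b - 68, LT = ab.
f_2 = -2a - 4b^{2} - 4b + 34, LT = a.

S(f_1,f_2): lcm = ab. S = \tfrac{2}{3}a - 2b^{3} - 2b^{2} + 16b - \tfrac{34}{3}.
  leading term a: subtract (-\tfrac{1}{3})·f_2 from \tfrac{2}{3}a - 2b^{3} - 2b^{2} + 16b - \tfrac{34}{3} → -2b^{3} - \tfrac{10}{3}b^{2} + \tfrac{44}{3}b
  leading term b^{3}: no divisor's leading term divides it; move -2b^{3} to the remainder.
  leading term b^{2}: no divisor's leading term divides it; move -\tfrac{10}{3}b^{2} to the remainder.
  leading term b: no divisor's leading term divides it; move \tfrac{44}{3}b to the remainder.
  remainder -2b^{3} - \tfrac{10}{3}b^{2} + \tfrac{44}{3}b ≠ 0; add h_3 = -2b^{3} - \tfrac{10}{3}b^{2} + \tfrac{44}{3}b to the basis.

The other S-polynomials (S(f_1,h_3), S(f_2,h_3)) all reduce to 0 modulo the current basis, so we have a Gröbner basis.
Inter-reduce: drop elements whose leading term is divisible by another's, tail-reduce, and make monic.
Reduced Gröbner basis: {a + 2b^{2} + 2b - 17, b^{3} + \tfrac{5}{3}b^{2} - \tfrac{22}{3}b}.

The lex basis is triangular: the last element involves only b. Solving b^{3} + \tfrac{5}{3}b^{2} - \tfrac{22}{3}b = 0 gives b ∈ {-11/3, 0, 2}; substituting each value into the earlier elements determines the remaining variables.
  b = -11/3: the earlier basis element becomes a + \tfrac{23}{9} = 0, giving a = -23/9 — point (-23/9, -11/3).
  b = 0: the earlier basis element becomes a - 17 = 0, giving a = 17 — point (17, 0).
  b = 2: the earlier basis element becomes a - 5 = 0, giving a = 5 — point (5, 2).
Check: every point annihilates each of the original generators.

{(-23/9, -11/3), (17, 0), (5, 2)}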